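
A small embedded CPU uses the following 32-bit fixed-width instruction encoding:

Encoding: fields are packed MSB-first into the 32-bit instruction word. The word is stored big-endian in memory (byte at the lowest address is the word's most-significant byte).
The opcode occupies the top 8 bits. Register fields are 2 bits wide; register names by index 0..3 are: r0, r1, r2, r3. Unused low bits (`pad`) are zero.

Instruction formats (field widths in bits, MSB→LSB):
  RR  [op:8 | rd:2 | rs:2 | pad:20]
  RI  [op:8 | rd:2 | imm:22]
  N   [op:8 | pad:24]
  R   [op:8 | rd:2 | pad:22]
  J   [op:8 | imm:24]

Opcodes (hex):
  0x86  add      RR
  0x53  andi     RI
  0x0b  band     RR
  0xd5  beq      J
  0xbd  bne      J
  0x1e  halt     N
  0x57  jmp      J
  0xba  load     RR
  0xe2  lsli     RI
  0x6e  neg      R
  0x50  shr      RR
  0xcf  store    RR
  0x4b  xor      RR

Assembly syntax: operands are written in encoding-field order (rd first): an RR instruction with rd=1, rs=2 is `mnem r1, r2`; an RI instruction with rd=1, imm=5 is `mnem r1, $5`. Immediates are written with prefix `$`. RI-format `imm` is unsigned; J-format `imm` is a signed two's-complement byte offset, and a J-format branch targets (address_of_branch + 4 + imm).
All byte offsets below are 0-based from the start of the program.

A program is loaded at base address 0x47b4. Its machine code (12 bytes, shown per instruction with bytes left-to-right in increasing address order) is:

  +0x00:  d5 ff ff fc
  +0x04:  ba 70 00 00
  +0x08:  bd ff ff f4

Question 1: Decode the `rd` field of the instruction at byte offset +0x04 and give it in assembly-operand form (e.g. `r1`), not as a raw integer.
r1

@+04  big-endian(ba 70 00 00) = 0xba700000
  op=0xba700000>>24=0xba ⇒ load (RR)
  rd: (w>>22)&0x3=0x1 → r1
  rs: (w>>20)&0x3=0x3 → r3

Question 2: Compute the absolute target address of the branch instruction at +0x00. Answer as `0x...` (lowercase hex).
off 0x00: read d5 ff ff fc as big → 0xd5fffffc
  op=0xd5fffffc>>24=0xd5 ⇒ beq (J)
  imm@[23:0]=0xfffffc (s24→-4) ⇒ $-4
  target = base 0x47b4 + off 0x00 + 4 + imm -4 = 0x47b4

0x47b4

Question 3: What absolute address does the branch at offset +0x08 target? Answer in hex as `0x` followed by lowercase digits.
+0x08: bd ff ff f4 ⇒ word 0xbdfffff4 (big)
  top 8b → 0xbd → bne [J]
  imm@[23:0]=0xfffff4 (s24→-12) ⇒ $-12
  target = base 0x47b4 + off 0x08 + 4 + imm -12 = 0x47b4

0x47b4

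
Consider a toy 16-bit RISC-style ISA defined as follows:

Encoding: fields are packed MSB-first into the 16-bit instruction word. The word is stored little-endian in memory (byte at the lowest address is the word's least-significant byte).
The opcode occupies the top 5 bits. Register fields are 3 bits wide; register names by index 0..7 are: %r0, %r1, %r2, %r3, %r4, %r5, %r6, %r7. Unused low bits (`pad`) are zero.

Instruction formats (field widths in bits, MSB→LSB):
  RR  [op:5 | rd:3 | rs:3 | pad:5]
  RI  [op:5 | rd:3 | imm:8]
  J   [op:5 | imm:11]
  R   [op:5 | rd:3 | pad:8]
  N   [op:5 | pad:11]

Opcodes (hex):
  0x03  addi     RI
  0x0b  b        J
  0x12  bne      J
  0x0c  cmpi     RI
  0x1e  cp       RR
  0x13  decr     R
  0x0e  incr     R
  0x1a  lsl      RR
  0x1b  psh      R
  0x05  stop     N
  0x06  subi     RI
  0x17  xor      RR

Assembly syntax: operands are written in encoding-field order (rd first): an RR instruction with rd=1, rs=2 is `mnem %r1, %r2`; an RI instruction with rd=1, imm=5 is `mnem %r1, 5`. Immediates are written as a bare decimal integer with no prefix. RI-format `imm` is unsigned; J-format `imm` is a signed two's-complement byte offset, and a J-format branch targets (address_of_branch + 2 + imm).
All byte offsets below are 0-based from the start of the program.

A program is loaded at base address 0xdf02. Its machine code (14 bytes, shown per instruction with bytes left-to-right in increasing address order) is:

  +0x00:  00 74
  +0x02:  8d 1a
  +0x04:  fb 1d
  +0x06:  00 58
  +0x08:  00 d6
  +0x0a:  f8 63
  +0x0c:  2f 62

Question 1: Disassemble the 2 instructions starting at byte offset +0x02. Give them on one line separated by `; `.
addi %r2, 141; addi %r5, 251

[02] 8d 1a → 0x1a8d
  top 5b → 0x3 → addi [RI]
  [10:8] rd=2 = %r2
  [7:0] imm=141 = 141
[04] fb 1d → 0x1dfb
  top 5b → 0x3 → addi [RI]
  [10:8] rd=5 = %r5
  [7:0] imm=251 = 251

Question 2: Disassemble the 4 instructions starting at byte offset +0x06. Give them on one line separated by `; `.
b 0; lsl %r6, %r0; cmpi %r3, 248; cmpi %r2, 47

+0x06: 00 58 ⇒ word 0x5800 (little)
  opcode bits[15:11]=0xb: b/J
  imm@[10:0]=0x0 ⇒ 0
+0x08: 00 d6 ⇒ word 0xd600 (little)
  opcode bits[15:11]=0x1a: lsl/RR
  rd@[10:8]=0x6 ⇒ %r6
  rs@[7:5]=0x0 ⇒ %r0
+0x0a: f8 63 ⇒ word 0x63f8 (little)
  opcode bits[15:11]=0xc: cmpi/RI
  rd@[10:8]=0x3 ⇒ %r3
  imm@[7:0]=0xf8 ⇒ 248
+0x0c: 2f 62 ⇒ word 0x622f (little)
  opcode bits[15:11]=0xc: cmpi/RI
  rd@[10:8]=0x2 ⇒ %r2
  imm@[7:0]=0x2f ⇒ 47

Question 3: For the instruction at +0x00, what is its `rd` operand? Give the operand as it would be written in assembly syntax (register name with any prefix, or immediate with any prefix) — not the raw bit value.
[00] 00 74 → 0x7400
  top 5b → 0xe → incr [R]
  rd@[10:8]=0x4 ⇒ %r4

%r4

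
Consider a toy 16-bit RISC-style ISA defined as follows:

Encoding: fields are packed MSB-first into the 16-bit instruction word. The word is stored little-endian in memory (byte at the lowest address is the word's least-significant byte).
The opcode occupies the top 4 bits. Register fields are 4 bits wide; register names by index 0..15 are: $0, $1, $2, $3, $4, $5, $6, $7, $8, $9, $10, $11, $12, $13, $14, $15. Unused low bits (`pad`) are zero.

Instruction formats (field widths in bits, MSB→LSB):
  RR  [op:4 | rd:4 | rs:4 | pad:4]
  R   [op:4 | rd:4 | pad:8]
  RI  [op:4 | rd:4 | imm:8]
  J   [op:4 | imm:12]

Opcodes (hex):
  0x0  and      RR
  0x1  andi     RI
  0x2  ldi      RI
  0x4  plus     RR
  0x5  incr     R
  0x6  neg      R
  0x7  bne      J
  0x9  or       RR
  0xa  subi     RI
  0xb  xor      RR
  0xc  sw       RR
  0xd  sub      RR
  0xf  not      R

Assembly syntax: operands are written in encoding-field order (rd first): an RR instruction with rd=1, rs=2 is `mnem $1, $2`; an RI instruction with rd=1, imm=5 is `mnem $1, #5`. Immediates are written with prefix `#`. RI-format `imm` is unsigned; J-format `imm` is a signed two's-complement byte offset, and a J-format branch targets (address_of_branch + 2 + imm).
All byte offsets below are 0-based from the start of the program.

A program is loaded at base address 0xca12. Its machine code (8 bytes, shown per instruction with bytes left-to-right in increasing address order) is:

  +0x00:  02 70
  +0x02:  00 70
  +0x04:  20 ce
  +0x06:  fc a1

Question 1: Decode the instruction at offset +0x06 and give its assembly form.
[06] fc a1 → 0xa1fc
  opcode bits[15:12]=0xa: subi/RI
  [11:8] rd=1 = $1
  [7:0] imm=252 = #252

subi $1, #252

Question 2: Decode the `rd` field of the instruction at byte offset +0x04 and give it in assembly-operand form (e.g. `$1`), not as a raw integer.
$14

+0x04: 20 ce ⇒ word 0xce20 (little)
  opcode bits[15:12]=0xc: sw/RR
  [11:8] rd=14 = $14
  [7:4] rs=2 = $2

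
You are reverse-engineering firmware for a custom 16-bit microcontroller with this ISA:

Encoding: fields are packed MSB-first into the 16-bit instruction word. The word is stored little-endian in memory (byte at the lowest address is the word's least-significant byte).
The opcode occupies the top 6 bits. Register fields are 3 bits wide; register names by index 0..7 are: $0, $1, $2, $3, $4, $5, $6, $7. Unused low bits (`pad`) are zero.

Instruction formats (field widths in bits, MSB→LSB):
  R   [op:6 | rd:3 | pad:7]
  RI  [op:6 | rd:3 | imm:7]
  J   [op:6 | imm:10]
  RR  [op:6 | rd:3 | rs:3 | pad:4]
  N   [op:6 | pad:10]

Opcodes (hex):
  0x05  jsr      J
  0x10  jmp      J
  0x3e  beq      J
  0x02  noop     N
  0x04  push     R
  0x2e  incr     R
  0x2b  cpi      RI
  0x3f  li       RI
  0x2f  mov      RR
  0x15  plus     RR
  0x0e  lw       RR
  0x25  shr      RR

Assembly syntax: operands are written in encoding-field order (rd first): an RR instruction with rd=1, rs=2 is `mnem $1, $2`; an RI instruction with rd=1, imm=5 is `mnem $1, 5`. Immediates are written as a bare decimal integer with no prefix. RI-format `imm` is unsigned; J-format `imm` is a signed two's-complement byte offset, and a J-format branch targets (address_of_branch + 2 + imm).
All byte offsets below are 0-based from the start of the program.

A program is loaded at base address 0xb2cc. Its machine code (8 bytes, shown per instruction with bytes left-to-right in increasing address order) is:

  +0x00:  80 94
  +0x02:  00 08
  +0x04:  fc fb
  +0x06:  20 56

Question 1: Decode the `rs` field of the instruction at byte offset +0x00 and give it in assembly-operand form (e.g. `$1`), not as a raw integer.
$0

@+00  little-endian(80 94) = 0x9480
  op=0x9480>>10=0x25 ⇒ shr (RR)
  rd@[9:7]=0x1 ⇒ $1
  rs@[6:4]=0x0 ⇒ $0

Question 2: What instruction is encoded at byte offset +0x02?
off 0x02: read 00 08 as little → 0x0800
  op=0x0800>>10=0x2 ⇒ noop (N)

noop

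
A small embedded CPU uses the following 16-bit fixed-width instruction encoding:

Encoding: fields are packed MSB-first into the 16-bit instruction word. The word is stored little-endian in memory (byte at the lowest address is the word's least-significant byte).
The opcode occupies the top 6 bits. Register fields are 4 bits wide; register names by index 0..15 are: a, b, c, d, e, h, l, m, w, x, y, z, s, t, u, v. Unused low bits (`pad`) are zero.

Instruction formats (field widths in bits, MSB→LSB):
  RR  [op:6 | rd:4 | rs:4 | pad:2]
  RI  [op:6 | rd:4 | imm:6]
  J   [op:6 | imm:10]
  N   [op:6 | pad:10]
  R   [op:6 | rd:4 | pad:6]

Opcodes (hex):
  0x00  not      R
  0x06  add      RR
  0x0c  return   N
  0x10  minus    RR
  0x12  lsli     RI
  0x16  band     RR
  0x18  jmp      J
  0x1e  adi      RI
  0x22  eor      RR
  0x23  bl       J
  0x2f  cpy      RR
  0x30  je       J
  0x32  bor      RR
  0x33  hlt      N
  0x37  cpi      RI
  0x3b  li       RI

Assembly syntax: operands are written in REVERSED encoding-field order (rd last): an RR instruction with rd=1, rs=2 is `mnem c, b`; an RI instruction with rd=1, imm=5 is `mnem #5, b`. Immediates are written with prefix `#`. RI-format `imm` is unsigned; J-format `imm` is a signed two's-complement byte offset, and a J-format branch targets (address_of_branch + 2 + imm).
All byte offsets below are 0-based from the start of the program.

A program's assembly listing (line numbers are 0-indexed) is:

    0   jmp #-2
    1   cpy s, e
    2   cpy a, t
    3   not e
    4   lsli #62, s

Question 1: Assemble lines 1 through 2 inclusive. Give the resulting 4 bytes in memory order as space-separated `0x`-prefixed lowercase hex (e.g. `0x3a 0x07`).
0x30 0xbd 0x40 0xbf

L1: cpy op=0x2f:6|rd=4:4|rs=12:4|pad=0:2 ⇒ 0xbd30 ⇒ little 30 bd
L2: cpy op=0x2f:6|rd=13:4|rs=0:4|pad=0:2 ⇒ 0xbf40 ⇒ little 40 bf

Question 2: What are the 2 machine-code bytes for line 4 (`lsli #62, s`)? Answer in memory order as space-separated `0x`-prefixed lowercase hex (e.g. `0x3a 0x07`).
line 4 (lsli): pack op=0x12:6|rd=12:4|imm=62:6 = 0x4b3e; little→ 3e 4b

0x3e 0x4b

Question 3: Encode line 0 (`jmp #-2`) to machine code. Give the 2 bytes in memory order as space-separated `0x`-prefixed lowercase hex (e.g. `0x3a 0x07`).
line 0 (jmp): pack op=0x18:6|imm=-2:10 = 0x63fe; little→ fe 63

0xfe 0x63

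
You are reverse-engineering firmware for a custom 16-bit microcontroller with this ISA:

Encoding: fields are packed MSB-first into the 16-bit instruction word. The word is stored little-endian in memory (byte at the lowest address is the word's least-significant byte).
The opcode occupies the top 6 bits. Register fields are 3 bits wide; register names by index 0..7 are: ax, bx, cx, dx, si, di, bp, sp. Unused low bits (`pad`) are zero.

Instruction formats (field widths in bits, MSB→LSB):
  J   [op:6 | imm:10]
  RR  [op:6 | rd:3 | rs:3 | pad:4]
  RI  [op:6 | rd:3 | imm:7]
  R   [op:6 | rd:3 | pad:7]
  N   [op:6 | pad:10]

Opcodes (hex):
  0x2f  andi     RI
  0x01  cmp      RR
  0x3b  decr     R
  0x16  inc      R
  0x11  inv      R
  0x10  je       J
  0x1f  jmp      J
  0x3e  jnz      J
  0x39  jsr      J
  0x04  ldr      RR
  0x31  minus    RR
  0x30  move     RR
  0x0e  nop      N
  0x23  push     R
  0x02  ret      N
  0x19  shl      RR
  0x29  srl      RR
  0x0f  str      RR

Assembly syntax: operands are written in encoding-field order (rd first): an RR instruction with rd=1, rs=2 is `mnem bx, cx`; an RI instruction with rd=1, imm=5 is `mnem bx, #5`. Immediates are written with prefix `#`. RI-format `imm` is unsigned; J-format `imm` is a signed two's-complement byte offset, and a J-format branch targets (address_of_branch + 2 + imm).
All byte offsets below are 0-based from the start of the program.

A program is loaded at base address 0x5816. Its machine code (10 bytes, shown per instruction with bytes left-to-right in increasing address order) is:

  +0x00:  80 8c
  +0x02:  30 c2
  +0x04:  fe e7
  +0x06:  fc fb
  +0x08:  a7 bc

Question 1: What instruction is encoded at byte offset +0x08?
andi bx, #39

@+08  little-endian(a7 bc) = 0xbca7
  opcode bits[15:10]=0x2f: andi/RI
  rd@[9:7]=0x1 ⇒ bx
  imm@[6:0]=0x27 ⇒ #39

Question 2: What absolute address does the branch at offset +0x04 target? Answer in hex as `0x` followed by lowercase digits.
0x581a

[04] fe e7 → 0xe7fe
  top 6b → 0x39 → jsr [J]
  imm: (w>>0)&0x3ff=0x3fe (s10→-2) → #-2
  target = base 0x5816 + off 0x04 + 2 + imm -2 = 0x581a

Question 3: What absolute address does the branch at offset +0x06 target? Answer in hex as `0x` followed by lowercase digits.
off 0x06: read fc fb as little → 0xfbfc
  op=0xfbfc>>10=0x3e ⇒ jnz (J)
  imm@[9:0]=0x3fc (s10→-4) ⇒ #-4
  target = base 0x5816 + off 0x06 + 2 + imm -4 = 0x581a

0x581a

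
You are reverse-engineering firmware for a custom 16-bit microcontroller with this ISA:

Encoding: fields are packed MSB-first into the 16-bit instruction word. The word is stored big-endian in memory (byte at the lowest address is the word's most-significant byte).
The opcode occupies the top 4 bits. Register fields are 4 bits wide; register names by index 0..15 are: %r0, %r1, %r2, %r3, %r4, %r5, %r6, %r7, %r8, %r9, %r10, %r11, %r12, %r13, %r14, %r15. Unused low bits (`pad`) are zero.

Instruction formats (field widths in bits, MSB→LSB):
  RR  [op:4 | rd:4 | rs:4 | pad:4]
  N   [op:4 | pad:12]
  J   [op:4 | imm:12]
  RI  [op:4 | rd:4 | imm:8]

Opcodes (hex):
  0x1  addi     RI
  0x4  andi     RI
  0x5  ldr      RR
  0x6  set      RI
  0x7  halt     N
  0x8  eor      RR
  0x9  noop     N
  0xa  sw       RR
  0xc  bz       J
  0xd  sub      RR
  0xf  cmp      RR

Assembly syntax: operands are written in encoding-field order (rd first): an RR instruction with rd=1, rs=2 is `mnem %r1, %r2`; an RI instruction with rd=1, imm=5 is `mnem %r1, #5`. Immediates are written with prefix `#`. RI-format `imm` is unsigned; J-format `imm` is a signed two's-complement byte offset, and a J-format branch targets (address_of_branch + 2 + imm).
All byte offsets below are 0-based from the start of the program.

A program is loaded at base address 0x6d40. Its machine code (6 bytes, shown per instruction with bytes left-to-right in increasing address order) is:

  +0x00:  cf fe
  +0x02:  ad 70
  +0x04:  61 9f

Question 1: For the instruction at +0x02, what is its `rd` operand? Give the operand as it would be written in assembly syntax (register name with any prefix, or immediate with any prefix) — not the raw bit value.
off 0x02: read ad 70 as big → 0xad70
  top 4b → 0xa → sw [RR]
  [11:8] rd=13 = %r13
  [7:4] rs=7 = %r7

%r13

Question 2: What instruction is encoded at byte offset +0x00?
[00] cf fe → 0xcffe
  opcode bits[15:12]=0xc: bz/J
  imm: (w>>0)&0xfff=0xffe (s12→-2) → #-2

bz #-2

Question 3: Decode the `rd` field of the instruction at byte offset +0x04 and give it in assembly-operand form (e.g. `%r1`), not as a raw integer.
+0x04: 61 9f ⇒ word 0x619f (big)
  top 4b → 0x6 → set [RI]
  [11:8] rd=1 = %r1
  [7:0] imm=159 = #159

%r1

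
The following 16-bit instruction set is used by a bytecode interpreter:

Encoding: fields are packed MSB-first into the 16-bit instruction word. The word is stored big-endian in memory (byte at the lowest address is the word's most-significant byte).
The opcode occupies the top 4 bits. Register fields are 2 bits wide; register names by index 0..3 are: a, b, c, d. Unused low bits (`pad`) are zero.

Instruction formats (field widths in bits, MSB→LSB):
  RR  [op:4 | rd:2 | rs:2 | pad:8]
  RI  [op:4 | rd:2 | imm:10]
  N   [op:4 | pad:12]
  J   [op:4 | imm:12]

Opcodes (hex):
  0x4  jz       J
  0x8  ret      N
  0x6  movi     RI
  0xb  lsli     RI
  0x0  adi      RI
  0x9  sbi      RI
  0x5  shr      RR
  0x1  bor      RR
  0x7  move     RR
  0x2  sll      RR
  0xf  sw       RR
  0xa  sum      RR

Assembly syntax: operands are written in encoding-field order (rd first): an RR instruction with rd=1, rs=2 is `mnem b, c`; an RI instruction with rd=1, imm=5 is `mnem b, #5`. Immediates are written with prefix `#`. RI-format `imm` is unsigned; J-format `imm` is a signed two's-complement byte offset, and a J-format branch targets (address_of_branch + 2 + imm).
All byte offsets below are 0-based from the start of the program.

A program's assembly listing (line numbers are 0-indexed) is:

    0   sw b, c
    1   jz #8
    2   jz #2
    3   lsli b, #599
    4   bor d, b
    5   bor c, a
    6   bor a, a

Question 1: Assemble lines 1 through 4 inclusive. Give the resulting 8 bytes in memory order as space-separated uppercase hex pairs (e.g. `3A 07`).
40 08 40 02 B6 57 1D 00

1. jz fields op=0x4:4|imm=8:12 → word 4008h → 40 08
2. jz fields op=0x4:4|imm=2:12 → word 4002h → 40 02
3. lsli fields op=0xb:4|rd=1:2|imm=599:10 → word b657h → b6 57
4. bor fields op=0x1:4|rd=3:2|rs=1:2|pad=0:8 → word 1d00h → 1d 00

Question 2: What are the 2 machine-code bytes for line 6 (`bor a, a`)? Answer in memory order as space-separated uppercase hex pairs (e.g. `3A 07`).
line 6 (bor): pack op=0x1:4|rd=0:2|rs=0:2|pad=0:8 = 0x1000; big→ 10 00

10 00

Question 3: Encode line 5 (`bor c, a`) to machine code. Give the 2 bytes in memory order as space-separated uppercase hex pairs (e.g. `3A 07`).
18 00

5. bor fields op=0x1:4|rd=2:2|rs=0:2|pad=0:8 → word 1800h → 18 00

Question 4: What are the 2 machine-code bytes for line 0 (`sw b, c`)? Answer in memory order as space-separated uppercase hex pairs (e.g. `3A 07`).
line 0 (sw): pack op=0xf:4|rd=1:2|rs=2:2|pad=0:8 = 0xf600; big→ f6 00

F6 00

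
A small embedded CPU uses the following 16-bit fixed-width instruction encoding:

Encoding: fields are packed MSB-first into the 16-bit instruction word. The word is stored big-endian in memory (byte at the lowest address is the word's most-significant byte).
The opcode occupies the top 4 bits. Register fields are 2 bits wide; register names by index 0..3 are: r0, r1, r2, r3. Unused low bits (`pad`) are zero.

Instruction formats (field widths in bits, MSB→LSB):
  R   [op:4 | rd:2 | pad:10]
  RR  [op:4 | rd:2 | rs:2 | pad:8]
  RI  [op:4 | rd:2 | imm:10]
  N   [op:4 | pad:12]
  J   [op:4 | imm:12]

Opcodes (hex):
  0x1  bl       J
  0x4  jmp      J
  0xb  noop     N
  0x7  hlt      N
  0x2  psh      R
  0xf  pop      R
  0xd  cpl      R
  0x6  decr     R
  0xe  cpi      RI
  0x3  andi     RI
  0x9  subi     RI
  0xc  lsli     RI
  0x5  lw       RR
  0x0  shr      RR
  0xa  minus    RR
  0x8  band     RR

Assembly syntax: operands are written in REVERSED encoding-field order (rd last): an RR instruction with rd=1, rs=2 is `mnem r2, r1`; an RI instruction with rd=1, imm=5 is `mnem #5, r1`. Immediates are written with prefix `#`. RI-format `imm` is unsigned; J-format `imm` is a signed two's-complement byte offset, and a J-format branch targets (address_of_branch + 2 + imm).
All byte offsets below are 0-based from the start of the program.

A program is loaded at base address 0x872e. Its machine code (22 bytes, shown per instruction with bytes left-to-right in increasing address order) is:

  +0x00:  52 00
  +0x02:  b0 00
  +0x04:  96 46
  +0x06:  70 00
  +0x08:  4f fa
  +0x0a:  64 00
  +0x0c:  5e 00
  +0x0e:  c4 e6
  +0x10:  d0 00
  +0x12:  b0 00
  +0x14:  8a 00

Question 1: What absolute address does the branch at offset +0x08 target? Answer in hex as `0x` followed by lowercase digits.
0x8732

+0x08: 4f fa ⇒ word 0x4ffa (big)
  top 4b → 0x4 → jmp [J]
  [11:0] imm=4090 (s12→-6) = #-6
  target = base 0x872e + off 0x08 + 2 + imm -6 = 0x8732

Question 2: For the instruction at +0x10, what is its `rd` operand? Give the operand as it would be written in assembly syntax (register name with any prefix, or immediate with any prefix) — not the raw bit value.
r0

+0x10: d0 00 ⇒ word 0xd000 (big)
  opcode bits[15:12]=0xd: cpl/R
  rd@[11:10]=0x0 ⇒ r0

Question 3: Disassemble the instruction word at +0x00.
lw r2, r0

[00] 52 00 → 0x5200
  op=0x5200>>12=0x5 ⇒ lw (RR)
  rd: (w>>10)&0x3=0x0 → r0
  rs: (w>>8)&0x3=0x2 → r2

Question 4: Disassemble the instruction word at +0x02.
noop

off 0x02: read b0 00 as big → 0xb000
  opcode bits[15:12]=0xb: noop/N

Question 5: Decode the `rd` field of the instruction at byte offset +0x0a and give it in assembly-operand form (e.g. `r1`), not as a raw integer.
off 0x0a: read 64 00 as big → 0x6400
  top 4b → 0x6 → decr [R]
  rd: (w>>10)&0x3=0x1 → r1

r1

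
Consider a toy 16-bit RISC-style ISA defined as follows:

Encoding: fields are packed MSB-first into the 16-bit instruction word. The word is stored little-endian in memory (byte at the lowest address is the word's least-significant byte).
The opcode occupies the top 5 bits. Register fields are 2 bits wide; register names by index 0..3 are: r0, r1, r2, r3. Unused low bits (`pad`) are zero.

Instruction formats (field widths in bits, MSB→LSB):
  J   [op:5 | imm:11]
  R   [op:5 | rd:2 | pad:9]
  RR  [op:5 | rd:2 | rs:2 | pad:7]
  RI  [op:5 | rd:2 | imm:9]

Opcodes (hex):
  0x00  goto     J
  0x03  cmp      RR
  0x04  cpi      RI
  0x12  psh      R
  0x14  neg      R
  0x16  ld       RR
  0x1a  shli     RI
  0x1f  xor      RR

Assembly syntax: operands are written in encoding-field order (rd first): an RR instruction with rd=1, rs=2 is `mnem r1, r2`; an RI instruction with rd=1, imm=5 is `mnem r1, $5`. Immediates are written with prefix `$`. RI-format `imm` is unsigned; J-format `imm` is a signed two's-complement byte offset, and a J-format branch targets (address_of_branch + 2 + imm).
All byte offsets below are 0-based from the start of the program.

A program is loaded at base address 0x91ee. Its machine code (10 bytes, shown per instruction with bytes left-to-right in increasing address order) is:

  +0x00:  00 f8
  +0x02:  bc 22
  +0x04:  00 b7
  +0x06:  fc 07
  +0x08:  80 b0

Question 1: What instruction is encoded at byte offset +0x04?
+0x04: 00 b7 ⇒ word 0xb700 (little)
  top 5b → 0x16 → ld [RR]
  [10:9] rd=3 = r3
  [8:7] rs=2 = r2

ld r3, r2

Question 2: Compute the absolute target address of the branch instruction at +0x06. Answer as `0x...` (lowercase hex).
0x91f2

@+06  little-endian(fc 07) = 0x07fc
  op=0x07fc>>11=0x0 ⇒ goto (J)
  [10:0] imm=2044 (s11→-4) = $-4
  target = base 0x91ee + off 0x06 + 2 + imm -4 = 0x91f2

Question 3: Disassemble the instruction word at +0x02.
off 0x02: read bc 22 as little → 0x22bc
  op=0x22bc>>11=0x4 ⇒ cpi (RI)
  [10:9] rd=1 = r1
  [8:0] imm=188 = $188

cpi r1, $188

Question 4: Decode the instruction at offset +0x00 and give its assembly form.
xor r0, r0

@+00  little-endian(00 f8) = 0xf800
  op=0xf800>>11=0x1f ⇒ xor (RR)
  [10:9] rd=0 = r0
  [8:7] rs=0 = r0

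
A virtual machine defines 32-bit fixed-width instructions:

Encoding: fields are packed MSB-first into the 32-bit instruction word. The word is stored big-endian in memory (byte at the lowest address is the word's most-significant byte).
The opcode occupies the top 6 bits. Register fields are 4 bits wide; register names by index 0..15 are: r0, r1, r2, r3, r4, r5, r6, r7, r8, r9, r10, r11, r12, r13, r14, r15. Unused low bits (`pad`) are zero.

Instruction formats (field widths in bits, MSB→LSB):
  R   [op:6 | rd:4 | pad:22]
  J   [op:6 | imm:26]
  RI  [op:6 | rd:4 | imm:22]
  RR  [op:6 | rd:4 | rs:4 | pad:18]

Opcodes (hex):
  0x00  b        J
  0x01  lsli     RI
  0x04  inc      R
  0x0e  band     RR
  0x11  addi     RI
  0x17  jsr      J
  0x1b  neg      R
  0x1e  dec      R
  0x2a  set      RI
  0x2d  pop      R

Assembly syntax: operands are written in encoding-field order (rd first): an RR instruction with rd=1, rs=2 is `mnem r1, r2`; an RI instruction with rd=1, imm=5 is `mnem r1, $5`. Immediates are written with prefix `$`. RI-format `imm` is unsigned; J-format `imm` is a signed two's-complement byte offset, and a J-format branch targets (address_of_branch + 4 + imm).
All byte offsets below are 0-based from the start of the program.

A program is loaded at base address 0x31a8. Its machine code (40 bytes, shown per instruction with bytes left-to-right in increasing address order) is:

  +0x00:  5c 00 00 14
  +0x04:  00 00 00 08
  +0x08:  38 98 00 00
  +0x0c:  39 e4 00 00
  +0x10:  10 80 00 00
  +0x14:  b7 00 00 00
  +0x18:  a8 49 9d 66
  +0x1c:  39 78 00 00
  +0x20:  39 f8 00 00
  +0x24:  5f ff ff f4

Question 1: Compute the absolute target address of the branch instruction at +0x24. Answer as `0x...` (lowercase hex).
@+24  big-endian(5f ff ff f4) = 0x5ffffff4
  opcode bits[31:26]=0x17: jsr/J
  imm@[25:0]=0x3fffff4 (s26→-12) ⇒ $-12
  target = base 0x31a8 + off 0x24 + 4 + imm -12 = 0x31c4

0x31c4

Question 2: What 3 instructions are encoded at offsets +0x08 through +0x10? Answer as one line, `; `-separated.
band r2, r6; band r7, r9; inc r2

@+08  big-endian(38 98 00 00) = 0x38980000
  opcode bits[31:26]=0xe: band/RR
  rd: (w>>22)&0xf=0x2 → r2
  rs: (w>>18)&0xf=0x6 → r6
@+0c  big-endian(39 e4 00 00) = 0x39e40000
  opcode bits[31:26]=0xe: band/RR
  rd: (w>>22)&0xf=0x7 → r7
  rs: (w>>18)&0xf=0x9 → r9
@+10  big-endian(10 80 00 00) = 0x10800000
  opcode bits[31:26]=0x4: inc/R
  rd: (w>>22)&0xf=0x2 → r2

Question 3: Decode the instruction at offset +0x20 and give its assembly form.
band r7, r14

[20] 39 f8 00 00 → 0x39f80000
  top 6b → 0xe → band [RR]
  [25:22] rd=7 = r7
  [21:18] rs=14 = r14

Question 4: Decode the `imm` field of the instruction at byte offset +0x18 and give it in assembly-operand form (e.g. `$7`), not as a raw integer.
$630118

off 0x18: read a8 49 9d 66 as big → 0xa8499d66
  top 6b → 0x2a → set [RI]
  rd: (w>>22)&0xf=0x1 → r1
  imm: (w>>0)&0x3fffff=0x99d66 → $630118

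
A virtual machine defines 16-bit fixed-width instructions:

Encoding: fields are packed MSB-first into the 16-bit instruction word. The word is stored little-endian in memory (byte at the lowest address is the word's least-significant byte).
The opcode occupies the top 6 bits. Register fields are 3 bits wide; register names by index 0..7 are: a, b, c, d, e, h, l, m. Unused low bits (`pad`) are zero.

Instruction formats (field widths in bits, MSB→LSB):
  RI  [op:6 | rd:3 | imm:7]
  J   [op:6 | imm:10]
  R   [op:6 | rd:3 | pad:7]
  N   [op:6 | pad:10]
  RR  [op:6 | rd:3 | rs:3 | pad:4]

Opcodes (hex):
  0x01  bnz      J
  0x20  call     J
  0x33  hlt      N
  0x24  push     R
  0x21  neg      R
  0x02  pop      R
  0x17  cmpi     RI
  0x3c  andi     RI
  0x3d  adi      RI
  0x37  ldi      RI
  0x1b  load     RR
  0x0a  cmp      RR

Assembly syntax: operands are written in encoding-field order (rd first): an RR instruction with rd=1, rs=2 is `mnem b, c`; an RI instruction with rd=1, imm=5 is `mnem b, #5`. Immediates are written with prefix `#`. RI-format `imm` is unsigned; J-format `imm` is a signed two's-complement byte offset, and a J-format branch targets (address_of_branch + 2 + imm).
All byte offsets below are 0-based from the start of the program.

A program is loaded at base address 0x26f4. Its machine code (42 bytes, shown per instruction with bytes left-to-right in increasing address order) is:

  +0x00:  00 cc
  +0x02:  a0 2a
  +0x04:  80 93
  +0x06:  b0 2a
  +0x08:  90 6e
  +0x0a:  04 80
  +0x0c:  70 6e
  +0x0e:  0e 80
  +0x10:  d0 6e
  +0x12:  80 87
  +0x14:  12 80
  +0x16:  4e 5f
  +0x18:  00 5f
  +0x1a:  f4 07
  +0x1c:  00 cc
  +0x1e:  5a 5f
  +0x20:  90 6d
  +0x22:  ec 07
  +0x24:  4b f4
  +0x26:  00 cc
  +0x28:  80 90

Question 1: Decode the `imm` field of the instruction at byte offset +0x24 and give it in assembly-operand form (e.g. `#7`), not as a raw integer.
#75

@+24  little-endian(4b f4) = 0xf44b
  op=0xf44b>>10=0x3d ⇒ adi (RI)
  [9:7] rd=0 = a
  [6:0] imm=75 = #75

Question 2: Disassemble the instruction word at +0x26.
+0x26: 00 cc ⇒ word 0xcc00 (little)
  op=0xcc00>>10=0x33 ⇒ hlt (N)

hlt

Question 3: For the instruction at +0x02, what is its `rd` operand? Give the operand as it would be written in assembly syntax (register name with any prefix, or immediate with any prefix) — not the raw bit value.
h

@+02  little-endian(a0 2a) = 0x2aa0
  op=0x2aa0>>10=0xa ⇒ cmp (RR)
  rd@[9:7]=0x5 ⇒ h
  rs@[6:4]=0x2 ⇒ c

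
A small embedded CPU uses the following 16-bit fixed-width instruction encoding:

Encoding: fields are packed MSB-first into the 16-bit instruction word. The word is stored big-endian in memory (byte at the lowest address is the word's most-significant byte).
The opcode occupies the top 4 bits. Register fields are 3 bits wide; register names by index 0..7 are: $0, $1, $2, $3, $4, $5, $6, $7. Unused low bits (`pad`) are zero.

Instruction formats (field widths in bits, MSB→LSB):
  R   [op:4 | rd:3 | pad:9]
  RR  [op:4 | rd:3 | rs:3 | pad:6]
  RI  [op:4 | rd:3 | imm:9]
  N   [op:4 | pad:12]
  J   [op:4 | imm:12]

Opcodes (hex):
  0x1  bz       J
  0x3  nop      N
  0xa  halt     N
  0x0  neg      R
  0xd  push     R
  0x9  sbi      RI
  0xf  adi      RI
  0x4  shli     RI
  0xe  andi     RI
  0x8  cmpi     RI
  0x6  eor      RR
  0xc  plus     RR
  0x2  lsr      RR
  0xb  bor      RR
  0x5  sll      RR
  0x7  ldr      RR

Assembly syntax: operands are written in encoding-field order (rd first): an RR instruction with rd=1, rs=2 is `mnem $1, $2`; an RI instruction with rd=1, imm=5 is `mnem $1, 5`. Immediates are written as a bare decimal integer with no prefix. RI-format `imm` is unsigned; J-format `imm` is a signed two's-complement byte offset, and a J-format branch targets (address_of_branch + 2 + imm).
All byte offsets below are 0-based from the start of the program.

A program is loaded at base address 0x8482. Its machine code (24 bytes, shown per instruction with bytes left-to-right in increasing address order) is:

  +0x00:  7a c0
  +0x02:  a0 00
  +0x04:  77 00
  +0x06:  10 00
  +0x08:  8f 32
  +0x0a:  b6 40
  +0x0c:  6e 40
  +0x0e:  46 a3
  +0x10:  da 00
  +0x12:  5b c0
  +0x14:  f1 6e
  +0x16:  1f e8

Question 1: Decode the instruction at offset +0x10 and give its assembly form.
off 0x10: read da 00 as big → 0xda00
  op=0xda00>>12=0xd ⇒ push (R)
  rd@[11:9]=0x5 ⇒ $5

push $5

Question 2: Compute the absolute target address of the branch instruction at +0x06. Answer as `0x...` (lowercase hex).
@+06  big-endian(10 00) = 0x1000
  top 4b → 0x1 → bz [J]
  imm: (w>>0)&0xfff=0x0 → 0
  target = base 0x8482 + off 0x06 + 2 + imm 0 = 0x848a

0x848a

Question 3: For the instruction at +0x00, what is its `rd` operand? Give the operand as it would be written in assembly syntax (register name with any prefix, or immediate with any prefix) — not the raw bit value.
off 0x00: read 7a c0 as big → 0x7ac0
  top 4b → 0x7 → ldr [RR]
  rd: (w>>9)&0x7=0x5 → $5
  rs: (w>>6)&0x7=0x3 → $3

$5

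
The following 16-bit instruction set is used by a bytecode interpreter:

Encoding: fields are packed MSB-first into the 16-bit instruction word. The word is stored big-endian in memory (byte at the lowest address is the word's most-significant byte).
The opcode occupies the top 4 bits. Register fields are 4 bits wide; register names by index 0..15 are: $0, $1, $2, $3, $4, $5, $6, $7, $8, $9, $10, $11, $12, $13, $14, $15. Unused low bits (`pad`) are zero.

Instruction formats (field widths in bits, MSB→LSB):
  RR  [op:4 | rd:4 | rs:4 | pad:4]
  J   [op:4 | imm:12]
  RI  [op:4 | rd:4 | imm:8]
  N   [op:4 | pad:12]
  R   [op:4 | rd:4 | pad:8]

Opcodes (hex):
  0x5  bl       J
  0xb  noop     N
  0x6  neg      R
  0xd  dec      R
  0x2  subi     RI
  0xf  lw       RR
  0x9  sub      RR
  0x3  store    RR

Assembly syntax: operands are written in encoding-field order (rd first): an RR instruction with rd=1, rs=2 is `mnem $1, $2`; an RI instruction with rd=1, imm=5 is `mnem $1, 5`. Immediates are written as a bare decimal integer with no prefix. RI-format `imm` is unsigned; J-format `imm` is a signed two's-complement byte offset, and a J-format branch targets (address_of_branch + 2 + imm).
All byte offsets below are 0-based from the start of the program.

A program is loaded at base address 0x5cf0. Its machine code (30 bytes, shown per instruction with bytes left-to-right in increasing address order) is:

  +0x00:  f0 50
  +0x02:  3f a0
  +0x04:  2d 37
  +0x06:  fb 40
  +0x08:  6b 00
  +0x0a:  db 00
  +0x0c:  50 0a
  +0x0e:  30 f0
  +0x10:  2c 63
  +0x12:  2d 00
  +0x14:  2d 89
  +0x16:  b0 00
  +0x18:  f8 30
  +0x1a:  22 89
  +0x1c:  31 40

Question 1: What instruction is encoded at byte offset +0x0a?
[0a] db 00 → 0xdb00
  top 4b → 0xd → dec [R]
  [11:8] rd=11 = $11

dec $11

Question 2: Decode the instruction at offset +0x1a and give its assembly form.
[1a] 22 89 → 0x2289
  opcode bits[15:12]=0x2: subi/RI
  [11:8] rd=2 = $2
  [7:0] imm=137 = 137

subi $2, 137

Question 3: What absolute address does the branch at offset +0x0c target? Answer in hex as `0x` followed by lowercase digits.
0x5d08

@+0c  big-endian(50 0a) = 0x500a
  opcode bits[15:12]=0x5: bl/J
  [11:0] imm=10 = 10
  target = base 0x5cf0 + off 0x0c + 2 + imm 10 = 0x5d08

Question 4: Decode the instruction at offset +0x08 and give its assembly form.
neg $11

off 0x08: read 6b 00 as big → 0x6b00
  op=0x6b00>>12=0x6 ⇒ neg (R)
  [11:8] rd=11 = $11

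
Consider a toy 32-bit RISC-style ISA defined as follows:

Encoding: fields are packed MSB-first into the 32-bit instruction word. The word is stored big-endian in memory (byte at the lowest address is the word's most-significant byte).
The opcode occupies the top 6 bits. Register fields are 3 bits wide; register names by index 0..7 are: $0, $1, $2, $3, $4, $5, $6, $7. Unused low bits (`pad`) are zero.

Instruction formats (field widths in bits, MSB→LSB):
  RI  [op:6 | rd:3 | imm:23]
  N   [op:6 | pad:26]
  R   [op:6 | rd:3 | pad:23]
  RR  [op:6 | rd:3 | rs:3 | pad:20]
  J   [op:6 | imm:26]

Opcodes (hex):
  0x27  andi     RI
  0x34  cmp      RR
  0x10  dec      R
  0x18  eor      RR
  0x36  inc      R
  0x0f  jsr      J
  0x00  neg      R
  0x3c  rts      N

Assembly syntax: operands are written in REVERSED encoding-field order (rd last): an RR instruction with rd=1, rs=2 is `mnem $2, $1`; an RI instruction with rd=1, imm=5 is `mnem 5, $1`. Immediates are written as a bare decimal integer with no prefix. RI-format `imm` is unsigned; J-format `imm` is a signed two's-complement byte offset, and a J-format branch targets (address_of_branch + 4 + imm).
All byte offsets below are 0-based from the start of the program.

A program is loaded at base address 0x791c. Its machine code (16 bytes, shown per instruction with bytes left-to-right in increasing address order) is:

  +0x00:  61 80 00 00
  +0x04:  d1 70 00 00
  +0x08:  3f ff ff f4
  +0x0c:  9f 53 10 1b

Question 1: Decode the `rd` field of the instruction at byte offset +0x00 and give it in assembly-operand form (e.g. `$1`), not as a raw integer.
off 0x00: read 61 80 00 00 as big → 0x61800000
  opcode bits[31:26]=0x18: eor/RR
  [25:23] rd=3 = $3
  [22:20] rs=0 = $0

$3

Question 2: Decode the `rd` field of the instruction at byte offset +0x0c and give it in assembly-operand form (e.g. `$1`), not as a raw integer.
+0x0c: 9f 53 10 1b ⇒ word 0x9f53101b (big)
  opcode bits[31:26]=0x27: andi/RI
  rd@[25:23]=0x6 ⇒ $6
  imm@[22:0]=0x53101b ⇒ 5443611

$6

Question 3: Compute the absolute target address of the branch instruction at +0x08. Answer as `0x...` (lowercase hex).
off 0x08: read 3f ff ff f4 as big → 0x3ffffff4
  op=0x3ffffff4>>26=0xf ⇒ jsr (J)
  [25:0] imm=67108852 (s26→-12) = -12
  target = base 0x791c + off 0x08 + 4 + imm -12 = 0x791c

0x791c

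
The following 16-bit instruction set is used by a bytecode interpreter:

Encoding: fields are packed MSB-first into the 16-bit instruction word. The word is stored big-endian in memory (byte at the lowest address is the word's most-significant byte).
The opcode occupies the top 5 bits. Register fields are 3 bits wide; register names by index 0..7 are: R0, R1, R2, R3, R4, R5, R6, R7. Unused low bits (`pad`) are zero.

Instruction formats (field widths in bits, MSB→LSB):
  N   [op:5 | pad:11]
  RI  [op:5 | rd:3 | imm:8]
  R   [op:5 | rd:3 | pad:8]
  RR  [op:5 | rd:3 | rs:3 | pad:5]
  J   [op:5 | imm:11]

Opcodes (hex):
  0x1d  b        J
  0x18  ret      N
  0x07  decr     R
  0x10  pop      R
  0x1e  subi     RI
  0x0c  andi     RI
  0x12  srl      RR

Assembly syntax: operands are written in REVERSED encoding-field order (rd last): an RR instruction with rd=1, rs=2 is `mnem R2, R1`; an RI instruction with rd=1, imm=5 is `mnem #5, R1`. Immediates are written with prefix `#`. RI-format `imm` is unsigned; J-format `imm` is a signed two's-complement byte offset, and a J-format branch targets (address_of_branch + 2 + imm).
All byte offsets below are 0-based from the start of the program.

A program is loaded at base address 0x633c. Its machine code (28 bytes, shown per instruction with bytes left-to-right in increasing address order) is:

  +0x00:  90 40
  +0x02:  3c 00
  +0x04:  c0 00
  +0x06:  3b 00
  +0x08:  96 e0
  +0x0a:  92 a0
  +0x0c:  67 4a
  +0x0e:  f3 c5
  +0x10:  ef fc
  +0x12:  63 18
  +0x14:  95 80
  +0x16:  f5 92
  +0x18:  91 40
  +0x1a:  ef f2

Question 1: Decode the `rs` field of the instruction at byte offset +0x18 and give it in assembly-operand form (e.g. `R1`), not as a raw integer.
R2

+0x18: 91 40 ⇒ word 0x9140 (big)
  op=0x9140>>11=0x12 ⇒ srl (RR)
  [10:8] rd=1 = R1
  [7:5] rs=2 = R2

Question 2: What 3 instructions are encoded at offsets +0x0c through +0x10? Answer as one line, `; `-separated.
+0x0c: 67 4a ⇒ word 0x674a (big)
  op=0x674a>>11=0xc ⇒ andi (RI)
  [10:8] rd=7 = R7
  [7:0] imm=74 = #74
+0x0e: f3 c5 ⇒ word 0xf3c5 (big)
  op=0xf3c5>>11=0x1e ⇒ subi (RI)
  [10:8] rd=3 = R3
  [7:0] imm=197 = #197
+0x10: ef fc ⇒ word 0xeffc (big)
  op=0xeffc>>11=0x1d ⇒ b (J)
  [10:0] imm=2044 (s11→-4) = #-4

andi #74, R7; subi #197, R3; b #-4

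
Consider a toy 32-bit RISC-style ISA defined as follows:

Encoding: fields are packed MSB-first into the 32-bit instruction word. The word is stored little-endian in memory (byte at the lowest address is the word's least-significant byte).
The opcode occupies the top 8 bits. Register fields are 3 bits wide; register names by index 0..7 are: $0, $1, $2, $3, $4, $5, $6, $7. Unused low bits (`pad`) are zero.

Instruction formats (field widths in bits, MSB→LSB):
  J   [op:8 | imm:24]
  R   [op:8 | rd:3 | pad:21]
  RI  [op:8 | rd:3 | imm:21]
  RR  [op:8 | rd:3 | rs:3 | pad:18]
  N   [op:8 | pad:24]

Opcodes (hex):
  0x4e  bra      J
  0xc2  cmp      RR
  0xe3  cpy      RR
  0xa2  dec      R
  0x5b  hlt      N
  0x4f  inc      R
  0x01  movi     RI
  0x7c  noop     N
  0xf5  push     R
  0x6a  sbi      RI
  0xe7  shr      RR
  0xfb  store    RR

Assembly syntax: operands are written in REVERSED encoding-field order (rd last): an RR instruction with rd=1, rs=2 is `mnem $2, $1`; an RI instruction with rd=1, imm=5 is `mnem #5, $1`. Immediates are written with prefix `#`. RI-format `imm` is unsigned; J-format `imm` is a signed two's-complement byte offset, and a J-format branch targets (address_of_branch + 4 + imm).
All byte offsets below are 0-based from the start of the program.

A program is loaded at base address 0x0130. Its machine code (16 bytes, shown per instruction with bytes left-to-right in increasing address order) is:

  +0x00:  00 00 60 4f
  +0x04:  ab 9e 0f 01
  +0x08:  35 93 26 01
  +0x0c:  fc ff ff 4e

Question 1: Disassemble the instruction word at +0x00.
+0x00: 00 00 60 4f ⇒ word 0x4f600000 (little)
  op=0x4f600000>>24=0x4f ⇒ inc (R)
  [23:21] rd=3 = $3

inc $3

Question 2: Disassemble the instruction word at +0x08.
[08] 35 93 26 01 → 0x01269335
  op=0x01269335>>24=0x1 ⇒ movi (RI)
  rd@[23:21]=0x1 ⇒ $1
  imm@[20:0]=0x69335 ⇒ #430901

movi #430901, $1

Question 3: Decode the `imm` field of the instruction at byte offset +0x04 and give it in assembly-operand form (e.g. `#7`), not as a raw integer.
+0x04: ab 9e 0f 01 ⇒ word 0x010f9eab (little)
  opcode bits[31:24]=0x1: movi/RI
  [23:21] rd=0 = $0
  [20:0] imm=1023659 = #1023659

#1023659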